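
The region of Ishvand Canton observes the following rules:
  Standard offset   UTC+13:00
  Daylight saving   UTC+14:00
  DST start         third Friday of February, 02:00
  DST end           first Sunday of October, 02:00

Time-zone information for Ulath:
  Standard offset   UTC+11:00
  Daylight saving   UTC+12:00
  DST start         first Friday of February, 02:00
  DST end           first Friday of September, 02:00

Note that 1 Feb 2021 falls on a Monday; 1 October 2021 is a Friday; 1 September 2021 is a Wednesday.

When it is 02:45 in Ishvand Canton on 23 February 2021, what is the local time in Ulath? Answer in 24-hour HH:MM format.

1 February 2021 is a Monday, so the first Friday is February 5 and the third is February 19.
1 October 2021 is a Friday, so the first Sunday is October 3.
23 February 2021 falls between 19 February and 3 October, so daylight saving is in effect and Ishvand Canton is at UTC+14:00.
02:45 Ishvand Canton − 14h = 12:45 UTC (rolling into the previous day, 22 February 2021).
1 February 2021 is a Monday, so the first Friday is February 5.
1 September 2021 is a Wednesday, so the first Friday is September 3.
At the standard offset (UTC+11:00), 12:45 UTC + 11h = 23:45 Ulath standard time.
Daylight saving runs 5 February – 3 September; the standard-time date in Ulath, 22 February 2021, is inside that window, so Ulath is at UTC+12:00.
12:45 UTC + 12h = 00:45 Ulath (rolling into the next day, 23 February 2021).

00:45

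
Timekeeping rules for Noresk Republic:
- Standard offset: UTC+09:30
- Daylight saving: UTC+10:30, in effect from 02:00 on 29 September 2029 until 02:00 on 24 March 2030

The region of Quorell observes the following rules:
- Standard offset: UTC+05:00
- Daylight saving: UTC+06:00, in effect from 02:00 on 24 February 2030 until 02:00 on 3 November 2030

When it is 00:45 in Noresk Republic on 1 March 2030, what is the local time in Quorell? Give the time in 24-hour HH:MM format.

20:15

1 March 2030 lies within the daylight-saving period (29 September 2029 – 24 March 2030), so Noresk Republic is on daylight time, UTC+10:30.
00:45 Noresk Republic − 10h30m = 14:15 UTC (rolling into the previous day, 28 February 2030).
At the standard offset (UTC+05:00), 14:15 UTC + 5h = 19:15 Quorell standard time.
Daylight saving runs 24 February – 3 November; the standard-time date in Quorell, 28 February 2030, is inside that window, so Quorell is at UTC+06:00.
14:15 UTC + 6h = 20:15 Quorell.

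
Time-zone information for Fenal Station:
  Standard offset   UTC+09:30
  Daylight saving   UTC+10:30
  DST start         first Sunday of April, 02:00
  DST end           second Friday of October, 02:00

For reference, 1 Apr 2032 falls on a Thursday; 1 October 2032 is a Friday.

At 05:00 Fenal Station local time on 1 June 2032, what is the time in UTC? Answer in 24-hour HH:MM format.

1 April 2032 is a Thursday, so the first Sunday is April 4.
1 October 2032 is a Friday, so the first Friday is October 1 and the second is October 8.
1 June 2032 falls between 4 April and 8 October, so daylight saving is in effect and Fenal Station is at UTC+10:30.
05:00 local − 10h30m = 18:30 UTC (rolling into the previous day, 31 May 2032).

18:30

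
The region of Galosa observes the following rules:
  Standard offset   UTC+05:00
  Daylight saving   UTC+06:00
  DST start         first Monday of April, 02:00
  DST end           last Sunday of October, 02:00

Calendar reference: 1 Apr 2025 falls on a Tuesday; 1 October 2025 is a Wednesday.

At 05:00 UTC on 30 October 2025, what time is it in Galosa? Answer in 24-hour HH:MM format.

1 April 2025 is a Tuesday, so the first Monday is April 7.
1 October 2025 is a Wednesday, so Sundays fall on 5, 12, 19, 26; the last is October 26.
At the standard offset (UTC+05:00), 05:00 UTC + 5h = 10:00 Galosa standard time.
The standard-time date in Galosa, 30 October 2025, does not fall between 7 April and 26 October, so daylight saving is not in effect and Galosa is at UTC+05:00.
05:00 UTC + 5h = 10:00 local.

10:00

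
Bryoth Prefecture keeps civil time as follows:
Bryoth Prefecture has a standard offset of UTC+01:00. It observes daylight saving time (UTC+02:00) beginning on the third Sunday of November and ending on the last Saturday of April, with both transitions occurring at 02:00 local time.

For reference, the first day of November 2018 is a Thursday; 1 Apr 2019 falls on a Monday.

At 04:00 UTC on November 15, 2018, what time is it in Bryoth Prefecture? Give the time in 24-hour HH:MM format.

1 November 2018 is a Thursday, so the first Sunday is November 4 and the third is November 18.
1 April 2019 is a Monday, so Saturdays fall on 6, 13, 20, 27; the last is April 27.
At the standard offset (UTC+01:00), 04:00 UTC + 1h = 05:00 Bryoth Prefecture standard time.
The standard-time date in Bryoth Prefecture, November 15, 2018, does not fall between 18 November 2018 and 27 April 2019, so daylight saving is not in effect and Bryoth Prefecture is at UTC+01:00.
04:00 UTC + 1h = 05:00 local.

05:00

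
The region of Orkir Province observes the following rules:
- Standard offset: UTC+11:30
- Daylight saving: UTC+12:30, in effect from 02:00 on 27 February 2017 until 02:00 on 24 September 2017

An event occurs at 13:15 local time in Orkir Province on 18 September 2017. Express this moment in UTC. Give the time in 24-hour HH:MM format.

00:45

18 September 2017 lies within the daylight-saving period (27 February – 24 September), so Orkir Province is on daylight time, UTC+12:30.
13:15 local − 12h30m = 00:45 UTC.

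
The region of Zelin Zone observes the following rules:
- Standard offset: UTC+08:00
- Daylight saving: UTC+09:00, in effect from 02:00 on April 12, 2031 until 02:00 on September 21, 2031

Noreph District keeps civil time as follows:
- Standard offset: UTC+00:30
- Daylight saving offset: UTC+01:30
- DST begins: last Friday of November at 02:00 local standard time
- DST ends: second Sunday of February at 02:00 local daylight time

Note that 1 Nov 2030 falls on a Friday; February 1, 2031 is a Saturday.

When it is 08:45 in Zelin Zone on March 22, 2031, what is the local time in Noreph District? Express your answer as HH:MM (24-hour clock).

March 22, 2031 does not fall between 12 April and 21 September, so daylight saving is not in effect and Zelin Zone is at UTC+08:00.
08:45 Zelin Zone − 8h = 00:45 UTC.
1 November 2030 is a Friday, so Fridays fall on 1, 8, 15, 22, 29; the last is November 29.
1 February 2031 is a Saturday, so the first Sunday is February 2 and the second is February 9.
At the standard offset (UTC+00:30), 00:45 UTC + 0h30m = 01:15 Noreph District standard time.
The standard-time date in Noreph District, March 22, 2031, is outside the daylight-saving period (29 November 2030 – 9 February 2031), so Noreph District is on standard time, UTC+00:30.
00:45 UTC + 0h30m = 01:15 Noreph District.

01:15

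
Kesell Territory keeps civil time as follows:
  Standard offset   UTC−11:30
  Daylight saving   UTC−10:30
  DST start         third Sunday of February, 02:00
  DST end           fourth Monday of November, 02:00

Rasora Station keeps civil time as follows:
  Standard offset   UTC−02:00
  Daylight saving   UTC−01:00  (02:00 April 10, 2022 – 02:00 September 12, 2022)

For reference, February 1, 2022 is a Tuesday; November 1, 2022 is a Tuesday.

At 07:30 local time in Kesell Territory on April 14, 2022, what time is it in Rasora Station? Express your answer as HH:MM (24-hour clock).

1 February 2022 is a Tuesday, so the first Sunday is February 6 and the third is February 20.
1 November 2022 is a Tuesday, so the first Monday is November 7 and the fourth is November 28.
April 14, 2022 lies within the daylight-saving period (20 February – 28 November), so Kesell Territory is on daylight time, UTC−10:30.
07:30 Kesell Territory + 10h30m = 18:00 UTC.
At the standard offset (UTC−02:00), 18:00 UTC − 2h = 16:00 Rasora Station standard time.
The standard-time date in Rasora Station, April 14, 2022, falls between 10 April and 12 September, so daylight saving is in effect and Rasora Station is at UTC−01:00.
18:00 UTC − 1h = 17:00 Rasora Station.

17:00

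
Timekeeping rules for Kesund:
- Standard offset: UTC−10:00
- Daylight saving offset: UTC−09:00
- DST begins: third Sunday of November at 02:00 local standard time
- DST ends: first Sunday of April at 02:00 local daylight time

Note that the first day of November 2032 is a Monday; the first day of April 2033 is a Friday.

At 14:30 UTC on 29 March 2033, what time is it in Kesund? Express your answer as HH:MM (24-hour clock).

1 November 2032 is a Monday, so the first Sunday is November 7 and the third is November 21.
1 April 2033 is a Friday, so the first Sunday is April 3.
At the standard offset (UTC−10:00), 14:30 UTC − 10h = 04:30 Kesund standard time.
Daylight saving runs 21 November 2032 – 3 April 2033; the standard-time date in Kesund, 29 March 2033, is inside that window, so Kesund is at UTC−09:00.
14:30 UTC − 9h = 05:30 local.

05:30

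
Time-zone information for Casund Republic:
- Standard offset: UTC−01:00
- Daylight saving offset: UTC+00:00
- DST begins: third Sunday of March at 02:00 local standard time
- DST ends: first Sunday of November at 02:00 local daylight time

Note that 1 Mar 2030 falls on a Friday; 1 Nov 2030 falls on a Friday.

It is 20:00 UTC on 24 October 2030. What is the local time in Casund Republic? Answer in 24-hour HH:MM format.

1 March 2030 is a Friday, so the first Sunday is March 3 and the third is March 17.
1 November 2030 is a Friday, so the first Sunday is November 3.
At the standard offset (UTC−01:00), 20:00 UTC − 1h = 19:00 Casund Republic standard time.
The standard-time date in Casund Republic, 24 October 2030, lies within the daylight-saving period (17 March – 3 November), so Casund Republic is on daylight time, UTC+00:00.
20:00 UTC + 0h = 20:00 local.

20:00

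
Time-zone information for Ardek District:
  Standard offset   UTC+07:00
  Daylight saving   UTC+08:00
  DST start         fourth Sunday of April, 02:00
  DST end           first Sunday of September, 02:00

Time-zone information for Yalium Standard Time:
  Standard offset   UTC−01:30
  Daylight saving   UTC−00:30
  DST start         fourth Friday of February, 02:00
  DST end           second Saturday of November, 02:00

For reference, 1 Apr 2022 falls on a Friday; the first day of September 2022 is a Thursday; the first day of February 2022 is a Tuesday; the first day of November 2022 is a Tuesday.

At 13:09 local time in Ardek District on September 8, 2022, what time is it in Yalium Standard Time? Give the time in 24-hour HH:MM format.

1 April 2022 is a Friday, so the first Sunday is April 3 and the fourth is April 24.
1 September 2022 is a Thursday, so the first Sunday is September 4.
Daylight saving runs 24 April – 4 September; September 8, 2022 is outside that window, so Ardek District is on standard time at UTC+07:00.
13:09 Ardek District − 7h = 06:09 UTC.
1 February 2022 is a Tuesday, so the first Friday is February 4 and the fourth is February 25.
1 November 2022 is a Tuesday, so the first Saturday is November 5 and the second is November 12.
At the standard offset (UTC−01:30), 06:09 UTC − 1h30m = 04:39 Yalium Standard Time standard time.
The standard-time date in Yalium Standard Time, September 8, 2022, lies within the daylight-saving period (25 February – 12 November), so Yalium Standard Time is on daylight time, UTC−00:30.
06:09 UTC − 0h30m = 05:39 Yalium Standard Time.

05:39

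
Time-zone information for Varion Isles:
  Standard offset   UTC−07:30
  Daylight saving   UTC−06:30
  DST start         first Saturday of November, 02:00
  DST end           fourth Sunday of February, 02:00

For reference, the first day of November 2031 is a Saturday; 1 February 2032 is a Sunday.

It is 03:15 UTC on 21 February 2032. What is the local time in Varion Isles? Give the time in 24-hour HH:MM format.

20:45

1 November 2031 is a Saturday, so the first Saturday is November 1.
1 February 2032 is a Sunday, so the first Sunday is February 1 and the fourth is February 22.
At the standard offset (UTC−07:30), 03:15 UTC − 7h30m = 19:45 Varion Isles standard time (rolling into the previous day, 20 February 2032).
The standard-time date in Varion Isles, 20 February 2032, lies within the daylight-saving period (1 November 2031 – 22 February 2032), so Varion Isles is on daylight time, UTC−06:30.
03:15 UTC − 6h30m = 20:45 local (rolling into the previous day, 20 February 2032).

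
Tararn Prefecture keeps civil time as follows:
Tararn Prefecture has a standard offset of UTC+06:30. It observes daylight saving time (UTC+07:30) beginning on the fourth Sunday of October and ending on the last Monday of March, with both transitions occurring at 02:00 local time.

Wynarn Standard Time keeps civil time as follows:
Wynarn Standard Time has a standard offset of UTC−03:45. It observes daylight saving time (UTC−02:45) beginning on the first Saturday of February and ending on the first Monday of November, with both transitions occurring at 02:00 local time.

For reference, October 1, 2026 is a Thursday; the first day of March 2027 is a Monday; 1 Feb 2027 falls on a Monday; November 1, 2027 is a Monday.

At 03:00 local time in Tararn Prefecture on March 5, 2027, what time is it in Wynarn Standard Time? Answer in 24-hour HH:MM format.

1 October 2026 is a Thursday, so the first Sunday is October 4 and the fourth is October 25.
1 March 2027 is a Monday, so Mondays fall on 1, 8, 15, 22, 29; the last is March 29.
March 5, 2027 lies within the daylight-saving period (25 October 2026 – 29 March 2027), so Tararn Prefecture is on daylight time, UTC+07:30.
03:00 Tararn Prefecture − 7h30m = 19:30 UTC (rolling into the previous day, 4 March 2027).
1 February 2027 is a Monday, so the first Saturday is February 6.
1 November 2027 is a Monday, so the first Monday is November 1.
At the standard offset (UTC−03:45), 19:30 UTC − 3h45m = 15:45 Wynarn Standard Time standard time.
Daylight saving runs 6 February – 1 November; the standard-time date in Wynarn Standard Time, March 4, 2027, is inside that window, so Wynarn Standard Time is at UTC−02:45.
19:30 UTC − 2h45m = 16:45 Wynarn Standard Time.

16:45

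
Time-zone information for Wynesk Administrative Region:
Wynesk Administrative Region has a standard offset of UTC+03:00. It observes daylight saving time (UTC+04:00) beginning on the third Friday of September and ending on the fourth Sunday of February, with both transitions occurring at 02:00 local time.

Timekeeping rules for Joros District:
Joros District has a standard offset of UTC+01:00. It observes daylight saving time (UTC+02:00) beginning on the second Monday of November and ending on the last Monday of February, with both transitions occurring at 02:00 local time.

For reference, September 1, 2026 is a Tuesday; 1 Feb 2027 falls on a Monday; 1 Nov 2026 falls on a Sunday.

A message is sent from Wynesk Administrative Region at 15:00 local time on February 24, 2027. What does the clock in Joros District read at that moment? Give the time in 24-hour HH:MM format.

1 September 2026 is a Tuesday, so the first Friday is September 4 and the third is September 18.
1 February 2027 is a Monday, so the first Sunday is February 7 and the fourth is February 28.
February 24, 2027 lies within the daylight-saving period (18 September 2026 – 28 February 2027), so Wynesk Administrative Region is on daylight time, UTC+04:00.
15:00 Wynesk Administrative Region − 4h = 11:00 UTC.
1 November 2026 is a Sunday, so the first Monday is November 2 and the second is November 9.
1 February 2027 is a Monday, so Mondays fall on 1, 8, 15, 22; the last is February 22.
At the standard offset (UTC+01:00), 11:00 UTC + 1h = 12:00 Joros District standard time.
The standard-time date in Joros District, February 24, 2027, does not fall between 9 November 2026 and 22 February 2027, so daylight saving is not in effect and Joros District is at UTC+01:00.
11:00 UTC + 1h = 12:00 Joros District.

12:00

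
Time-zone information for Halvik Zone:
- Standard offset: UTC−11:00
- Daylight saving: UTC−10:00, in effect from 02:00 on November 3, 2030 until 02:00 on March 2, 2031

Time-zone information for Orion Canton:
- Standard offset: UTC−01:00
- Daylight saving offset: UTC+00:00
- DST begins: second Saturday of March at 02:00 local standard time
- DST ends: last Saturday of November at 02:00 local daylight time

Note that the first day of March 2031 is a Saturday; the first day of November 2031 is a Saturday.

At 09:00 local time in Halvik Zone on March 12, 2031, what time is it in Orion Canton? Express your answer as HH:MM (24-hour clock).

20:00

Daylight saving runs 3 November 2030 – 2 March 2031; March 12, 2031 is outside that window, so Halvik Zone is on standard time at UTC−11:00.
09:00 Halvik Zone + 11h = 20:00 UTC.
1 March 2031 is a Saturday, so the first Saturday is March 1 and the second is March 8.
1 November 2031 is a Saturday, so Saturdays fall on 1, 8, 15, 22, 29; the last is November 29.
At the standard offset (UTC−01:00), 20:00 UTC − 1h = 19:00 Orion Canton standard time.
The standard-time date in Orion Canton, March 12, 2031, falls between 8 March and 29 November, so daylight saving is in effect and Orion Canton is at UTC+00:00.
20:00 UTC + 0h = 20:00 Orion Canton.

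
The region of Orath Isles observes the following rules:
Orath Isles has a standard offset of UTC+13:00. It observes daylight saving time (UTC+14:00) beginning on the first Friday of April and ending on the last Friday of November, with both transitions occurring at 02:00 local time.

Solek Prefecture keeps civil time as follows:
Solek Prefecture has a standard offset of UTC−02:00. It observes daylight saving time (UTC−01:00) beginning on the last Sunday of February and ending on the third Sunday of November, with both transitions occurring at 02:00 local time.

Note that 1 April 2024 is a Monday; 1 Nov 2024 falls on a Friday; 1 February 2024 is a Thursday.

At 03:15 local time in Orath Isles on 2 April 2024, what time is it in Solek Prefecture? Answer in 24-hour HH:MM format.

13:15

1 April 2024 is a Monday, so the first Friday is April 5.
1 November 2024 is a Friday, so Fridays fall on 1, 8, 15, 22, 29; the last is November 29.
Daylight saving runs 5 April – 29 November; 2 April 2024 is outside that window, so Orath Isles is on standard time at UTC+13:00.
03:15 Orath Isles − 13h = 14:15 UTC (rolling into the previous day, 1 April 2024).
1 February 2024 is a Thursday, so Sundays fall on 4, 11, 18, 25; the last is February 25.
1 November 2024 is a Friday, so the first Sunday is November 3 and the third is November 17.
At the standard offset (UTC−02:00), 14:15 UTC − 2h = 12:15 Solek Prefecture standard time.
The standard-time date in Solek Prefecture, 1 April 2024, falls between 25 February and 17 November, so daylight saving is in effect and Solek Prefecture is at UTC−01:00.
14:15 UTC − 1h = 13:15 Solek Prefecture.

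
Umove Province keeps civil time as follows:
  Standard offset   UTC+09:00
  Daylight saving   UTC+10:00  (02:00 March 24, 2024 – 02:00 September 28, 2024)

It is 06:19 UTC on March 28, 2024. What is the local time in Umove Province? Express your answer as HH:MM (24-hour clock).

At the standard offset (UTC+09:00), 06:19 UTC + 9h = 15:19 Umove Province standard time.
The standard-time date in Umove Province, March 28, 2024, falls between 24 March and 28 September, so daylight saving is in effect and Umove Province is at UTC+10:00.
06:19 UTC + 10h = 16:19 local.

16:19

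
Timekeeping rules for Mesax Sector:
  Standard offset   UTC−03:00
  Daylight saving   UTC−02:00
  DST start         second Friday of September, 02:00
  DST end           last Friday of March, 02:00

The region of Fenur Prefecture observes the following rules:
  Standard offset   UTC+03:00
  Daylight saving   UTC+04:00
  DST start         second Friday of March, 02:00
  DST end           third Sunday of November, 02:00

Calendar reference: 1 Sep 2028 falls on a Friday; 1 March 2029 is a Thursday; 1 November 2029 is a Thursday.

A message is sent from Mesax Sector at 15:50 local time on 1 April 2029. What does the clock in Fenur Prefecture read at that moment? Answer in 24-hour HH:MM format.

1 September 2028 is a Friday, so the first Friday is September 1 and the second is September 8.
1 March 2029 is a Thursday, so Fridays fall on 2, 9, 16, 23, 30; the last is March 30.
Daylight saving runs 8 September 2028 – 30 March 2029; 1 April 2029 is outside that window, so Mesax Sector is on standard time at UTC−03:00.
15:50 Mesax Sector + 3h = 18:50 UTC.
1 March 2029 is a Thursday, so the first Friday is March 2 and the second is March 9.
1 November 2029 is a Thursday, so the first Sunday is November 4 and the third is November 18.
At the standard offset (UTC+03:00), 18:50 UTC + 3h = 21:50 Fenur Prefecture standard time.
The standard-time date in Fenur Prefecture, 1 April 2029, falls between 9 March and 18 November, so daylight saving is in effect and Fenur Prefecture is at UTC+04:00.
18:50 UTC + 4h = 22:50 Fenur Prefecture.

22:50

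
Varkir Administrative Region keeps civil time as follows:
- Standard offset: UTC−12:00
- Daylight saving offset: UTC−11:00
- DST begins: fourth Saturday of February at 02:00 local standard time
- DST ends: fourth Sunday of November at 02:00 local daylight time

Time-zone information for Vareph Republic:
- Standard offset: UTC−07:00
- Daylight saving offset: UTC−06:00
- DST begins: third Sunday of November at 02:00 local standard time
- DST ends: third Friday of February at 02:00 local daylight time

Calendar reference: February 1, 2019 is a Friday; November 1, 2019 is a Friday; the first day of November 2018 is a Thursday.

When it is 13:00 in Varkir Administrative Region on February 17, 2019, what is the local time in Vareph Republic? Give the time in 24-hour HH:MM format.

18:00

1 February 2019 is a Friday, so the first Saturday is February 2 and the fourth is February 23.
1 November 2019 is a Friday, so the first Sunday is November 3 and the fourth is November 24.
Daylight saving runs 23 February – 24 November; February 17, 2019 is outside that window, so Varkir Administrative Region is on standard time at UTC−12:00.
13:00 Varkir Administrative Region + 12h = 01:00 UTC (rolling into the next day, 18 February 2019).
1 November 2018 is a Thursday, so the first Sunday is November 4 and the third is November 18.
1 February 2019 is a Friday, so the first Friday is February 1 and the third is February 15.
At the standard offset (UTC−07:00), 01:00 UTC − 7h = 18:00 Vareph Republic standard time (rolling into the previous day, 17 February 2019).
Daylight saving runs 18 November 2018 – 15 February 2019; the standard-time date in Vareph Republic, February 17, 2019, is outside that window, so Vareph Republic is on standard time at UTC−07:00.
01:00 UTC − 7h = 18:00 Vareph Republic (rolling into the previous day, 17 February 2019).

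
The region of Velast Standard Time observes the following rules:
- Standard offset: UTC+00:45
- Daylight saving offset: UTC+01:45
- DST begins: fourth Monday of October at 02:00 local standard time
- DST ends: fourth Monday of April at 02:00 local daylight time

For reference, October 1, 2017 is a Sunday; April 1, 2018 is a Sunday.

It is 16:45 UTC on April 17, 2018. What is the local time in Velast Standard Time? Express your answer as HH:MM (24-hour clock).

1 October 2017 is a Sunday, so the first Monday is October 2 and the fourth is October 23.
1 April 2018 is a Sunday, so the first Monday is April 2 and the fourth is April 23.
At the standard offset (UTC+00:45), 16:45 UTC + 0h45m = 17:30 Velast Standard Time standard time.
The standard-time date in Velast Standard Time, April 17, 2018, falls between 23 October 2017 and 23 April 2018, so daylight saving is in effect and Velast Standard Time is at UTC+01:45.
16:45 UTC + 1h45m = 18:30 local.

18:30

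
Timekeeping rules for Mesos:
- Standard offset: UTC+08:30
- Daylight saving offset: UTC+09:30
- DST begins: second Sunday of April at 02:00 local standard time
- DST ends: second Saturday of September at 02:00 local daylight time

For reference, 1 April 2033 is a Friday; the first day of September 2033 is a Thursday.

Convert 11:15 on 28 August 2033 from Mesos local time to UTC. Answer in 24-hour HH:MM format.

1 April 2033 is a Friday, so the first Sunday is April 3 and the second is April 10.
1 September 2033 is a Thursday, so the first Saturday is September 3 and the second is September 10.
28 August 2033 lies within the daylight-saving period (10 April – 10 September), so Mesos is on daylight time, UTC+09:30.
11:15 local − 9h30m = 01:45 UTC.

01:45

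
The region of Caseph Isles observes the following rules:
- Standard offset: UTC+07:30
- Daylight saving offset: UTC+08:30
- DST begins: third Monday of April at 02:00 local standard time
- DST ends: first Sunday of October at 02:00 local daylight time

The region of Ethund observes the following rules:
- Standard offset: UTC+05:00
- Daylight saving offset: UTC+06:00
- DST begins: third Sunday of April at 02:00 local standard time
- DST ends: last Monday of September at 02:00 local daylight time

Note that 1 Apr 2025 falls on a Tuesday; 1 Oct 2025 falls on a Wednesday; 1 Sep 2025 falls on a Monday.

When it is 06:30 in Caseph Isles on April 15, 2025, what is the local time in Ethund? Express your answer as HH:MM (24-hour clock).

1 April 2025 is a Tuesday, so the first Monday is April 7 and the third is April 21.
1 October 2025 is a Wednesday, so the first Sunday is October 5.
April 15, 2025 is outside the daylight-saving period (21 April – 5 October), so Caseph Isles is on standard time, UTC+07:30.
06:30 Caseph Isles − 7h30m = 23:00 UTC (rolling into the previous day, 14 April 2025).
1 April 2025 is a Tuesday, so the first Sunday is April 6 and the third is April 20.
1 September 2025 is a Monday, so Mondays fall on 1, 8, 15, 22, 29; the last is September 29.
At the standard offset (UTC+05:00), 23:00 UTC + 5h = 04:00 Ethund standard time (rolling into the next day, 15 April 2025).
The standard-time date in Ethund, April 15, 2025, is outside the daylight-saving period (20 April – 29 September), so Ethund is on standard time, UTC+05:00.
23:00 UTC + 5h = 04:00 Ethund (rolling into the next day, 15 April 2025).

04:00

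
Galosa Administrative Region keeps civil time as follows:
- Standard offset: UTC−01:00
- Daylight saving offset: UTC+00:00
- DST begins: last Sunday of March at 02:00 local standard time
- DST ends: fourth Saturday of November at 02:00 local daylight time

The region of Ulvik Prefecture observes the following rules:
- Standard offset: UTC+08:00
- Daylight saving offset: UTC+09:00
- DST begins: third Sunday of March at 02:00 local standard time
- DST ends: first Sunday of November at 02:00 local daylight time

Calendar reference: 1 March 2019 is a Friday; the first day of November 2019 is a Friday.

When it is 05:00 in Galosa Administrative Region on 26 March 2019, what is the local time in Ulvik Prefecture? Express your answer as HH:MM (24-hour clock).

15:00

1 March 2019 is a Friday, so Sundays fall on 3, 10, 17, 24, 31; the last is March 31.
1 November 2019 is a Friday, so the first Saturday is November 2 and the fourth is November 23.
26 March 2019 does not fall between 31 March and 23 November, so daylight saving is not in effect and Galosa Administrative Region is at UTC−01:00.
05:00 Galosa Administrative Region + 1h = 06:00 UTC.
1 March 2019 is a Friday, so the first Sunday is March 3 and the third is March 17.
1 November 2019 is a Friday, so the first Sunday is November 3.
At the standard offset (UTC+08:00), 06:00 UTC + 8h = 14:00 Ulvik Prefecture standard time.
Daylight saving runs 17 March – 3 November; the standard-time date in Ulvik Prefecture, 26 March 2019, is inside that window, so Ulvik Prefecture is at UTC+09:00.
06:00 UTC + 9h = 15:00 Ulvik Prefecture.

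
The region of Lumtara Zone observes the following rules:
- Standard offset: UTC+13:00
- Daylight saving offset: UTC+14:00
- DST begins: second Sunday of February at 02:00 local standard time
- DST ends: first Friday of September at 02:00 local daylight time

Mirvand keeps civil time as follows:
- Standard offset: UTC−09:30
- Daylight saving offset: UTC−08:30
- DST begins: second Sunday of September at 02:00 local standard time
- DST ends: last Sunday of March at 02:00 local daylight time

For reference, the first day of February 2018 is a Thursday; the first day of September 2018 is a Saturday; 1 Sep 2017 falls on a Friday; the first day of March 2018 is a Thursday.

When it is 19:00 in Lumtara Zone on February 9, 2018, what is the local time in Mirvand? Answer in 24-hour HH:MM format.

1 February 2018 is a Thursday, so the first Sunday is February 4 and the second is February 11.
1 September 2018 is a Saturday, so the first Friday is September 7.
February 9, 2018 is outside the daylight-saving period (11 February – 7 September), so Lumtara Zone is on standard time, UTC+13:00.
19:00 Lumtara Zone − 13h = 06:00 UTC.
1 September 2017 is a Friday, so the first Sunday is September 3 and the second is September 10.
1 March 2018 is a Thursday, so Sundays fall on 4, 11, 18, 25; the last is March 25.
At the standard offset (UTC−09:30), 06:00 UTC − 9h30m = 20:30 Mirvand standard time (rolling into the previous day, 8 February 2018).
The standard-time date in Mirvand, February 8, 2018, falls between 10 September 2017 and 25 March 2018, so daylight saving is in effect and Mirvand is at UTC−08:30.
06:00 UTC − 8h30m = 21:30 Mirvand (rolling into the previous day, 8 February 2018).

21:30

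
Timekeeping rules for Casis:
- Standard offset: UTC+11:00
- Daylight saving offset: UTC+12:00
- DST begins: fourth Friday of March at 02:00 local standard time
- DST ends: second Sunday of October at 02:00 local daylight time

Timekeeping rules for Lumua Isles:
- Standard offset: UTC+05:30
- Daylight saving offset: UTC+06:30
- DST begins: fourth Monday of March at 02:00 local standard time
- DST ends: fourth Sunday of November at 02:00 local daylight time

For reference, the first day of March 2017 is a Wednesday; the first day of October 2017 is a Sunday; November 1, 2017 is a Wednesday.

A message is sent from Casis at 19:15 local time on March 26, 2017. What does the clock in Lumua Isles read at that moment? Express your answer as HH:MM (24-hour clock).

12:45

1 March 2017 is a Wednesday, so the first Friday is March 3 and the fourth is March 24.
1 October 2017 is a Sunday, so the first Sunday is October 1 and the second is October 8.
Daylight saving runs 24 March – 8 October; March 26, 2017 is inside that window, so Casis is at UTC+12:00.
19:15 Casis − 12h = 07:15 UTC.
1 March 2017 is a Wednesday, so the first Monday is March 6 and the fourth is March 27.
1 November 2017 is a Wednesday, so the first Sunday is November 5 and the fourth is November 26.
At the standard offset (UTC+05:30), 07:15 UTC + 5h30m = 12:45 Lumua Isles standard time.
The standard-time date in Lumua Isles, March 26, 2017, does not fall between 27 March and 26 November, so daylight saving is not in effect and Lumua Isles is at UTC+05:30.
07:15 UTC + 5h30m = 12:45 Lumua Isles.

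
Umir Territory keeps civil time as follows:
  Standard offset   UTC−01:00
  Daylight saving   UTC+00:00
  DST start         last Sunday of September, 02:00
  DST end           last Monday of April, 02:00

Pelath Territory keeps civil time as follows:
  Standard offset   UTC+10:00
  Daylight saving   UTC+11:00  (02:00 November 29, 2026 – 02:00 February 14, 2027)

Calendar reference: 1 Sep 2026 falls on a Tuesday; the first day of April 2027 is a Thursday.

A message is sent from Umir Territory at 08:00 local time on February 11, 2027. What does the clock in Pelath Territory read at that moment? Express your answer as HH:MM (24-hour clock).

19:00

1 September 2026 is a Tuesday, so Sundays fall on 6, 13, 20, 27; the last is September 27.
1 April 2027 is a Thursday, so Mondays fall on 5, 12, 19, 26; the last is April 26.
Daylight saving runs 27 September 2026 – 26 April 2027; February 11, 2027 is inside that window, so Umir Territory is at UTC+00:00.
08:00 Umir Territory − 0h = 08:00 UTC.
At the standard offset (UTC+10:00), 08:00 UTC + 10h = 18:00 Pelath Territory standard time.
The standard-time date in Pelath Territory, February 11, 2027, falls between 29 November 2026 and 14 February 2027, so daylight saving is in effect and Pelath Territory is at UTC+11:00.
08:00 UTC + 11h = 19:00 Pelath Territory.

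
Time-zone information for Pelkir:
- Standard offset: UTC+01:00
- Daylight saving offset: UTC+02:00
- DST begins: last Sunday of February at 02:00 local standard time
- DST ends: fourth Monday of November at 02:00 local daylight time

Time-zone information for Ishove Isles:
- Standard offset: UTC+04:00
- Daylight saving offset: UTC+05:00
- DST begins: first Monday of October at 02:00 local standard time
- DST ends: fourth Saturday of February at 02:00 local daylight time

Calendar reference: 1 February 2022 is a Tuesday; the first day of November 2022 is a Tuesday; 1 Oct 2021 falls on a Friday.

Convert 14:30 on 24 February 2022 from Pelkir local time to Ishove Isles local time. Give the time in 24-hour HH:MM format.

1 February 2022 is a Tuesday, so Sundays fall on 6, 13, 20, 27; the last is February 27.
1 November 2022 is a Tuesday, so the first Monday is November 7 and the fourth is November 28.
24 February 2022 does not fall between 27 February and 28 November, so daylight saving is not in effect and Pelkir is at UTC+01:00.
14:30 Pelkir − 1h = 13:30 UTC.
1 October 2021 is a Friday, so the first Monday is October 4.
1 February 2022 is a Tuesday, so the first Saturday is February 5 and the fourth is February 26.
At the standard offset (UTC+04:00), 13:30 UTC + 4h = 17:30 Ishove Isles standard time.
The standard-time date in Ishove Isles, 24 February 2022, falls between 4 October 2021 and 26 February 2022, so daylight saving is in effect and Ishove Isles is at UTC+05:00.
13:30 UTC + 5h = 18:30 Ishove Isles.

18:30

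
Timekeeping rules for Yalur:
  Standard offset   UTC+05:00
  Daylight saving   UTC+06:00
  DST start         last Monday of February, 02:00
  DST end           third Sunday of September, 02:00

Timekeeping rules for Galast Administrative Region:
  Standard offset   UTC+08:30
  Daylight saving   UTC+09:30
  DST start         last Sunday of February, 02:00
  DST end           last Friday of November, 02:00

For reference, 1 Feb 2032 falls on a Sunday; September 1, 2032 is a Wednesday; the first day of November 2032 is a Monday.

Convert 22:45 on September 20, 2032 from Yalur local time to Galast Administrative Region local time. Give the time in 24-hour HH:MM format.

03:15

1 February 2032 is a Sunday, so Mondays fall on 2, 9, 16, 23; the last is February 23.
1 September 2032 is a Wednesday, so the first Sunday is September 5 and the third is September 19.
September 20, 2032 does not fall between 23 February and 19 September, so daylight saving is not in effect and Yalur is at UTC+05:00.
22:45 Yalur − 5h = 17:45 UTC.
1 February 2032 is a Sunday, so Sundays fall on 1, 8, 15, 22, 29; the last is February 29.
1 November 2032 is a Monday, so Fridays fall on 5, 12, 19, 26; the last is November 26.
At the standard offset (UTC+08:30), 17:45 UTC + 8h30m = 02:15 Galast Administrative Region standard time (rolling into the next day, 21 September 2032).
The standard-time date in Galast Administrative Region, September 21, 2032, lies within the daylight-saving period (29 February – 26 November), so Galast Administrative Region is on daylight time, UTC+09:30.
17:45 UTC + 9h30m = 03:15 Galast Administrative Region (rolling into the next day, 21 September 2032).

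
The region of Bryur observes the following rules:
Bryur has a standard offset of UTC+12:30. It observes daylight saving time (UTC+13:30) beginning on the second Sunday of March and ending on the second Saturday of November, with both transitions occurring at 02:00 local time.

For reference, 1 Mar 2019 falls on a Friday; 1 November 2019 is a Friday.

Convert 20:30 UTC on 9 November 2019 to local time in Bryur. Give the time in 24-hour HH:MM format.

09:00

1 March 2019 is a Friday, so the first Sunday is March 3 and the second is March 10.
1 November 2019 is a Friday, so the first Saturday is November 2 and the second is November 9.
At the standard offset (UTC+12:30), 20:30 UTC + 12h30m = 09:00 Bryur standard time (rolling into the next day, 10 November 2019).
The standard-time date in Bryur, 10 November 2019, is outside the daylight-saving period (10 March – 9 November), so Bryur is on standard time, UTC+12:30.
20:30 UTC + 12h30m = 09:00 local (rolling into the next day, 10 November 2019).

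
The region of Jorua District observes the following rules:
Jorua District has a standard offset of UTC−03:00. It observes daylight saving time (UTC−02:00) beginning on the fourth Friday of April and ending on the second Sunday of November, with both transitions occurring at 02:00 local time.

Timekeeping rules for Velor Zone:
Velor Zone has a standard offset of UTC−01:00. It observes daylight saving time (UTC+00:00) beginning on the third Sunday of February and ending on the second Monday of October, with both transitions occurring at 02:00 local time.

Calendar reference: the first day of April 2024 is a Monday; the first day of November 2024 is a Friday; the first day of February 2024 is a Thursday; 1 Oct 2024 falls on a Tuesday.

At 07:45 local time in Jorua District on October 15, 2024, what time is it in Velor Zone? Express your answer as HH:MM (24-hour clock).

1 April 2024 is a Monday, so the first Friday is April 5 and the fourth is April 26.
1 November 2024 is a Friday, so the first Sunday is November 3 and the second is November 10.
Daylight saving runs 26 April – 10 November; October 15, 2024 is inside that window, so Jorua District is at UTC−02:00.
07:45 Jorua District + 2h = 09:45 UTC.
1 February 2024 is a Thursday, so the first Sunday is February 4 and the third is February 18.
1 October 2024 is a Tuesday, so the first Monday is October 7 and the second is October 14.
At the standard offset (UTC−01:00), 09:45 UTC − 1h = 08:45 Velor Zone standard time.
The standard-time date in Velor Zone, October 15, 2024, is outside the daylight-saving period (18 February – 14 October), so Velor Zone is on standard time, UTC−01:00.
09:45 UTC − 1h = 08:45 Velor Zone.

08:45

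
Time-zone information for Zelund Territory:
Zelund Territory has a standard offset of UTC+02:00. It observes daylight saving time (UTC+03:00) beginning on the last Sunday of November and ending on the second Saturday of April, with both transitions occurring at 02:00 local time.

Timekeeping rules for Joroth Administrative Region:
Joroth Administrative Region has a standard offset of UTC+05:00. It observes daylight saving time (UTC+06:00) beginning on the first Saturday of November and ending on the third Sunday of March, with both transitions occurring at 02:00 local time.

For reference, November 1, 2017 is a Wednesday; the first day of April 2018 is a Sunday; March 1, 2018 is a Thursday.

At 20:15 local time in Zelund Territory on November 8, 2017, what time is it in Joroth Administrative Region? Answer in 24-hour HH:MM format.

00:15

1 November 2017 is a Wednesday, so Sundays fall on 5, 12, 19, 26; the last is November 26.
1 April 2018 is a Sunday, so the first Saturday is April 7 and the second is April 14.
November 8, 2017 is outside the daylight-saving period (26 November 2017 – 14 April 2018), so Zelund Territory is on standard time, UTC+02:00.
20:15 Zelund Territory − 2h = 18:15 UTC.
1 November 2017 is a Wednesday, so the first Saturday is November 4.
1 March 2018 is a Thursday, so the first Sunday is March 4 and the third is March 18.
At the standard offset (UTC+05:00), 18:15 UTC + 5h = 23:15 Joroth Administrative Region standard time.
Daylight saving runs 4 November 2017 – 18 March 2018; the standard-time date in Joroth Administrative Region, November 8, 2017, is inside that window, so Joroth Administrative Region is at UTC+06:00.
18:15 UTC + 6h = 00:15 Joroth Administrative Region (rolling into the next day, 9 November 2017).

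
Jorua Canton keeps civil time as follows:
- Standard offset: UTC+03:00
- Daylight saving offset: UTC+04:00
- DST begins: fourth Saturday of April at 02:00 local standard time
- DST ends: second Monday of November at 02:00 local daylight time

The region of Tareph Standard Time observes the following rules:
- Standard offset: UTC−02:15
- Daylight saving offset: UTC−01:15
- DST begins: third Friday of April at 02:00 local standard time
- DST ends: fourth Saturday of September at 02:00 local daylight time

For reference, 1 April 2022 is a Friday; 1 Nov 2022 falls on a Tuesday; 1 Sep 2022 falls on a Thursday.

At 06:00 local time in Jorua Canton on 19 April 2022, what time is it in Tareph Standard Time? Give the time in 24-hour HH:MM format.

01:45

1 April 2022 is a Friday, so the first Saturday is April 2 and the fourth is April 23.
1 November 2022 is a Tuesday, so the first Monday is November 7 and the second is November 14.
Daylight saving runs 23 April – 14 November; 19 April 2022 is outside that window, so Jorua Canton is on standard time at UTC+03:00.
06:00 Jorua Canton − 3h = 03:00 UTC.
1 April 2022 is a Friday, so the first Friday is April 1 and the third is April 15.
1 September 2022 is a Thursday, so the first Saturday is September 3 and the fourth is September 24.
At the standard offset (UTC−02:15), 03:00 UTC − 2h15m = 00:45 Tareph Standard Time standard time.
The standard-time date in Tareph Standard Time, 19 April 2022, falls between 15 April and 24 September, so daylight saving is in effect and Tareph Standard Time is at UTC−01:15.
03:00 UTC − 1h15m = 01:45 Tareph Standard Time.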